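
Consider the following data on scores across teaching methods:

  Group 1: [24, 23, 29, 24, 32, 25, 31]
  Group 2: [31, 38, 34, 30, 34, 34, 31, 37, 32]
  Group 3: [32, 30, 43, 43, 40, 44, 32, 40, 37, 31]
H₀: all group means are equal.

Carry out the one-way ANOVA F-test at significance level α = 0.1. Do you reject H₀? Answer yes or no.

reject H₀: yes

Group means [26.86, 33.44, 37.20], grand mean 33.115
SSB = Σnᵢ(x̄ᵢ−x̄)² = 441.974; SSW = ΣΣ(x−x̄ᵢ)² = 416.679
MSB = 441.974/2 = 220.9872; MSW = 416.679/23 = 18.1165
F = MSB/MSW = 12.1981
df = (2, 23)
p-value (upper-tail) = 0.00024
At α=0.1: p < α → reject H₀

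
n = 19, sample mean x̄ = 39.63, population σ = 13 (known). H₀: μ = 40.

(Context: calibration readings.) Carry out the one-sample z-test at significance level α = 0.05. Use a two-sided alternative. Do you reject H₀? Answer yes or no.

reject H₀: no

SE = σ/√n = 13/√19 = 2.9824
z = (x̄−μ₀)/SE = (39.63−40)/2.9824 = -0.1241
p-value (two-sided) = 0.90127
At α=0.05: p ≥ α → fail to reject H₀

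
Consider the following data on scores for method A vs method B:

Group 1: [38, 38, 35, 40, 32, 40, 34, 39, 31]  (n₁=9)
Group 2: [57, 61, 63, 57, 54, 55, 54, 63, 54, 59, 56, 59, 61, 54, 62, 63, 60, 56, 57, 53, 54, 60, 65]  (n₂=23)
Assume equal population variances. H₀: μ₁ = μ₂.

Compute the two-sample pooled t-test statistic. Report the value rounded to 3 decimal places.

x̄₁=36.333, s₁=3.428, n₁=9
x̄₂=58.130, s₂=3.647, n₂=23
s_p² = [8·3.428² + 22·3.647²]/30 = 12.8870
SE = √(s_p²·(1/9+1/23)) = 1.4114
t = (36.333−58.130)/1.4114 = -15.4431
df = 30

test statistic = -15.443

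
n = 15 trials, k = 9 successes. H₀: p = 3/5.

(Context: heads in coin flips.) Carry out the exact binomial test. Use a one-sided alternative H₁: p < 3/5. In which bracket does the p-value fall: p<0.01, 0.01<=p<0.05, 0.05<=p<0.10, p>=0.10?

Exact binomial: n=15, k=9, p₀=3/5=0.6000
P(X≤9) from Σ C(n,i)·p₀^i·(1−p₀)^(n−i)
p-value (one-sided, H₁ less) = 0.59678
→ bracket: p>=0.10

p-value bracket: p>=0.10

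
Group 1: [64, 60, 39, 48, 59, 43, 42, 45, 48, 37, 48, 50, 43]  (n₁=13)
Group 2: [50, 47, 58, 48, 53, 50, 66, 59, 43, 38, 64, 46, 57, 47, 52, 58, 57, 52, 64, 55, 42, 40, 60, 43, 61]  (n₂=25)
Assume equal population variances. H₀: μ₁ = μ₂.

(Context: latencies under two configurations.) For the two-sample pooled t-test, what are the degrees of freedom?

degrees of freedom = 36

df = n₁ + n₂ − 2 = 13 + 25 − 2 = 36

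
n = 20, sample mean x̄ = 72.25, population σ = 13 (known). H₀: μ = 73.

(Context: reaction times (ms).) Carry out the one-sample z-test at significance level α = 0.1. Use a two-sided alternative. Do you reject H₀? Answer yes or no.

reject H₀: no

SE = σ/√n = 13/√20 = 2.9069
z = (x̄−μ₀)/SE = (72.25−73)/2.9069 = -0.2580
p-value (two-sided) = 0.79640
At α=0.1: p ≥ α → fail to reject H₀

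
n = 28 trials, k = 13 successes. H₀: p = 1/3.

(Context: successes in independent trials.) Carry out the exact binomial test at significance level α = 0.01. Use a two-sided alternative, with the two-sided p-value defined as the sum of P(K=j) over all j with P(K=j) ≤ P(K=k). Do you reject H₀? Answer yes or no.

Exact binomial: n=28, k=13, p₀=1/3=0.3333
P(X=j) = C(n,j)·p₀^j·(1−p₀)^(n−j); p = Σ P(X=j) over j with P(X=j) ≤ P(X=13)
p-value (two-sided) = 0.16107
At α=0.01: p ≥ α → fail to reject H₀

reject H₀: no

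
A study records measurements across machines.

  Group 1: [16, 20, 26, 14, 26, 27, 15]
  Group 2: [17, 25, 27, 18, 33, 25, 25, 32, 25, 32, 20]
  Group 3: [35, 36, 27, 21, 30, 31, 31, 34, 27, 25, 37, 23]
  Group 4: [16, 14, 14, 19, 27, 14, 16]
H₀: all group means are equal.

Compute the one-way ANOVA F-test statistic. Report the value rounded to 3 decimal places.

test statistic = 9.741

Group means [20.57, 25.36, 29.75, 17.14], grand mean 24.324
SSB = Σnᵢ(x̄ᵢ−x̄)² = 824.741; SSW = ΣΣ(x−x̄ᵢ)² = 931.367
MSB = 824.741/3 = 274.9137; MSW = 931.367/33 = 28.2232
F = MSB/MSW = 9.7407
df = (3, 33)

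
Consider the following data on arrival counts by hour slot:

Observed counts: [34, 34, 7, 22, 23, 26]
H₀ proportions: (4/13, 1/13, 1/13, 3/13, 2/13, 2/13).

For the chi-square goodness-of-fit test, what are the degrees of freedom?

df = k − 1 = 6 − 1 = 5

degrees of freedom = 5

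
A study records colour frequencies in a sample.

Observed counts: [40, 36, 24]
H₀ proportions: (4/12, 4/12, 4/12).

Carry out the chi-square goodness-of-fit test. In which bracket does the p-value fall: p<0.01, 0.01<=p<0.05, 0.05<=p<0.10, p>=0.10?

p-value bracket: p>=0.10

n = 100; E_i = n·p_i = [33.33, 33.33, 33.33]
χ² = (40−33.33)²/33.33 + (36−33.33)²/33.33 + (24−33.33)²/33.33 = 4.1600
df = 2
p-value (upper-tail) = 0.12493
→ bracket: p>=0.10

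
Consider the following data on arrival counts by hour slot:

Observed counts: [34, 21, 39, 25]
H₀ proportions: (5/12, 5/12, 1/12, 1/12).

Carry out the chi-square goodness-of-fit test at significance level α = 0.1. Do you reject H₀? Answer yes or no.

n = 119; E_i = n·p_i = [49.58, 49.58, 9.92, 9.92]
χ² = (34−49.58)²/49.58 + (21−49.58)²/49.58 + (39−9.92)²/9.92 + (25−9.92)²/9.92 = 129.6118
df = 3
p-value (upper-tail) = 0.00000
At α=0.1: p < α → reject H₀

reject H₀: yes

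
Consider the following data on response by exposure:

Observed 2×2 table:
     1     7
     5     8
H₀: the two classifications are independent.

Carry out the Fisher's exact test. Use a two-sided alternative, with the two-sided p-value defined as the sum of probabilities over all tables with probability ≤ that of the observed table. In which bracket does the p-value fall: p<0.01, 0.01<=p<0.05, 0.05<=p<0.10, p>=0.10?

p-value bracket: p>=0.10

Margins: r₁=8, r₂=13, c₁=6, c₂=15, n=21
p_obs = C(8,1)·C(13,5)/C(21,6); sum pmf over tables with pmf ≤ p_obs
p-value (two-sided) = 0.33591
→ bracket: p>=0.10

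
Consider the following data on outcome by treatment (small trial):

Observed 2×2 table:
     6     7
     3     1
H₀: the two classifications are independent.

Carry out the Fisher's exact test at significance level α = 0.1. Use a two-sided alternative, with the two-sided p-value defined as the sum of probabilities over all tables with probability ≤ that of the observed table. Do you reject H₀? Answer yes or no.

Margins: r₁=13, r₂=4, c₁=9, c₂=8, n=17
p_obs = C(13,6)·C(4,3)/C(17,9); sum pmf over tables with pmf ≤ p_obs
p-value (two-sided) = 0.57647
At α=0.1: p ≥ α → fail to reject H₀

reject H₀: no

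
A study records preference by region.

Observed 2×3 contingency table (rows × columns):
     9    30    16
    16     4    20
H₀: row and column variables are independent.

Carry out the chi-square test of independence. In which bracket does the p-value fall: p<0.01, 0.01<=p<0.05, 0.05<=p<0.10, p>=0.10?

p-value bracket: p<0.01

Row totals [55, 40], col totals [25, 34, 36], n=95
χ² = (9−14.47)²/14.47 + (30−19.68)²/19.68 + (16−20.84)²/20.84 + (16−10.53)²/10.53 + (4−14.32)²/14.32 + (20−15.16)²/15.16 = 20.4277
df = 2
p-value (upper-tail) = 0.00004
→ bracket: p<0.01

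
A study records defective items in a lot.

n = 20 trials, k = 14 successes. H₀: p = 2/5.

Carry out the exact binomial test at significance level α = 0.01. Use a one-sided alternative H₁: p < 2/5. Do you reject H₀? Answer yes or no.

Exact binomial: n=20, k=14, p₀=2/5=0.4000
P(X≤14) from Σ C(n,i)·p₀^i·(1−p₀)^(n−i)
p-value (one-sided, H₁ less) = 0.99839
At α=0.01: p ≥ α → fail to reject H₀

reject H₀: no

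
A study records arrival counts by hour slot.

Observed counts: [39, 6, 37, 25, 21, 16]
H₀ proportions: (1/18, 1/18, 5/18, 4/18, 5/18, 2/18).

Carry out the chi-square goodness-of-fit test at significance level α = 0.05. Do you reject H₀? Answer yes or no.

n = 144; E_i = n·p_i = [8.00, 8.00, 40.00, 32.00, 40.00, 16.00]
χ² = (39−8.00)²/8.00 + (6−8.00)²/8.00 + (37−40.00)²/40.00 + (25−32.00)²/32.00 + (21−40.00)²/40.00 + (16−16.00)²/16.00 = 131.4062
df = 5
p-value (upper-tail) = 0.00000
At α=0.05: p < α → reject H₀

reject H₀: yes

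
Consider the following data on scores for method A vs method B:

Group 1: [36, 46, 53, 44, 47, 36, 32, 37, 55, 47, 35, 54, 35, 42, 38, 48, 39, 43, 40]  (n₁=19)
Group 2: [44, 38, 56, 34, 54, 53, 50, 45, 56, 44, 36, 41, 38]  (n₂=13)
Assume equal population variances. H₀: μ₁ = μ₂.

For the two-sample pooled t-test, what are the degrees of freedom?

df = n₁ + n₂ − 2 = 19 + 13 − 2 = 30

degrees of freedom = 30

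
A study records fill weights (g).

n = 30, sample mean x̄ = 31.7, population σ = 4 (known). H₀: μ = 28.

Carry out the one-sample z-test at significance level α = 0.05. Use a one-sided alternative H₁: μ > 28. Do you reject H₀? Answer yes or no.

reject H₀: yes

SE = σ/√n = 4/√30 = 0.7303
z = (x̄−μ₀)/SE = (31.7−28)/0.7303 = 5.0664
p-value (one-sided, H₁ greater) = 0.00000
At α=0.05: p < α → reject H₀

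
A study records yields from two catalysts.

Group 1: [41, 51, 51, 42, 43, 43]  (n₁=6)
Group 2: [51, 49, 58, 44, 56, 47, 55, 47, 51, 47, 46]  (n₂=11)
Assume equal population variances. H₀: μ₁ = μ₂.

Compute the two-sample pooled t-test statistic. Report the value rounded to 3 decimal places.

test statistic = -2.128

x̄₁=45.167, s₁=4.579, n₁=6
x̄₂=50.091, s₂=4.549, n₂=11
s_p² = [5·4.579² + 10·4.549²]/15 = 20.7828
SE = √(s_p²·(1/6+1/11)) = 2.3137
t = (45.167−50.091)/2.3137 = -2.1283
df = 15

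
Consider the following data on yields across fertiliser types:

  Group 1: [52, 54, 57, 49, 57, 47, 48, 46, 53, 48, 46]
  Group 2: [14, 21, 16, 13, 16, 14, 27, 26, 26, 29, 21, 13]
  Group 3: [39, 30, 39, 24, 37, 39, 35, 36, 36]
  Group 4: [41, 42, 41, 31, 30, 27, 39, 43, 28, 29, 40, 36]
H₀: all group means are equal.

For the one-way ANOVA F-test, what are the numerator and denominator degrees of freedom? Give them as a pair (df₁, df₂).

k = 4 groups, N = 44 total
df = (k−1, N−k) = (4−1, 44−4) = (3, 40)

degrees of freedom = [3, 40]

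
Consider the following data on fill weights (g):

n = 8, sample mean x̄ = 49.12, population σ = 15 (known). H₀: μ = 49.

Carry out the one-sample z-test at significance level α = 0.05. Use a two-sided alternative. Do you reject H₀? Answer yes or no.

SE = σ/√n = 15/√8 = 5.3033
z = (x̄−μ₀)/SE = (49.12−49)/5.3033 = 0.0226
p-value (two-sided) = 0.98195
At α=0.05: p ≥ α → fail to reject H₀

reject H₀: no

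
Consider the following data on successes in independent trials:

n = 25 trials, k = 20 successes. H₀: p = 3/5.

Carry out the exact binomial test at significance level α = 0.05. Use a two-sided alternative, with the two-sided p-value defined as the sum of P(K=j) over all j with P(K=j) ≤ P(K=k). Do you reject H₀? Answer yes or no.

reject H₀: yes

Exact binomial: n=25, k=20, p₀=3/5=0.6000
P(X=j) = C(n,j)·p₀^j·(1−p₀)^(n−j); p = Σ P(X=j) over j with P(X=j) ≤ P(X=20)
p-value (two-sided) = 0.04253
At α=0.05: p < α → reject H₀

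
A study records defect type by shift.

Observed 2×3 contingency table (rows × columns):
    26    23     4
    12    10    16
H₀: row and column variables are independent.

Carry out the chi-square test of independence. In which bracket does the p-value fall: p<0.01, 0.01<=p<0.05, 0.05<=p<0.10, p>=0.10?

p-value bracket: p<0.01

Row totals [53, 38], col totals [38, 33, 20], n=91
χ² = (26−22.13)²/22.13 + (23−19.22)²/19.22 + (4−11.65)²/11.65 + (12−15.87)²/15.87 + (10−13.78)²/13.78 + (16−8.35)²/8.35 = 15.4257
df = 2
p-value (upper-tail) = 0.00045
→ bracket: p<0.01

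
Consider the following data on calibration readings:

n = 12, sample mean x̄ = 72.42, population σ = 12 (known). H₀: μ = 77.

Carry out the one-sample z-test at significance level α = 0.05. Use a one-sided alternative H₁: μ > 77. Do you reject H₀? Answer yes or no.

SE = σ/√n = 12/√12 = 3.4641
z = (x̄−μ₀)/SE = (72.42−77)/3.4641 = -1.3221
p-value (one-sided, H₁ greater) = 0.90694
At α=0.05: p ≥ α → fail to reject H₀

reject H₀: no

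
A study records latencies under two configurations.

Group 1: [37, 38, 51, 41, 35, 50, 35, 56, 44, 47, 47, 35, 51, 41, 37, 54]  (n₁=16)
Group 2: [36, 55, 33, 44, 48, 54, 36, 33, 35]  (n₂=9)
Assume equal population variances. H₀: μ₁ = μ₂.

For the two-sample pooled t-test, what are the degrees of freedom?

degrees of freedom = 23

df = n₁ + n₂ − 2 = 16 + 9 − 2 = 23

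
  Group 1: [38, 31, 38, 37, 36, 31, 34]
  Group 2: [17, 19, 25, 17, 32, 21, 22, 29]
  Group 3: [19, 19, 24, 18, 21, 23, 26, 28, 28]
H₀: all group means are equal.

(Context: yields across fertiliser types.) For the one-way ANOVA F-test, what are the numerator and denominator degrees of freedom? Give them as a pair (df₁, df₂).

k = 3 groups, N = 24 total
df = (k−1, N−k) = (3−1, 24−3) = (2, 21)

degrees of freedom = [2, 21]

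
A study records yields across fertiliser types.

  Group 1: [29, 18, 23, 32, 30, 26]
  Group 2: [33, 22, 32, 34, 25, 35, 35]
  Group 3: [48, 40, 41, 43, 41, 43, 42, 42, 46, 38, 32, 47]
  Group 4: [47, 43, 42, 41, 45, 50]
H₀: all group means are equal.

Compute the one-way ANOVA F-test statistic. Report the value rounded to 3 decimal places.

Group means [26.33, 30.86, 41.92, 44.67], grand mean 36.935
SSB = Σnᵢ(x̄ᵢ−x̄)² = 1589.430; SSW = ΣΣ(x−x̄ᵢ)² = 554.440
MSB = 1589.430/3 = 529.8102; MSW = 554.440/27 = 20.5348
F = MSB/MSW = 25.8006
df = (3, 27)

test statistic = 25.801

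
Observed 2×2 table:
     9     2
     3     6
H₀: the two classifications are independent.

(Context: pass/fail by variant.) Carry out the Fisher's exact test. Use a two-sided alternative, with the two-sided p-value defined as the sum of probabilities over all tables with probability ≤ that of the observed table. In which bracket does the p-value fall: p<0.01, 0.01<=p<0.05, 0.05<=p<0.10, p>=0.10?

Margins: r₁=11, r₂=9, c₁=12, c₂=8, n=20
p_obs = C(11,9)·C(9,3)/C(20,12); sum pmf over tables with pmf ≤ p_obs
p-value (two-sided) = 0.06478
→ bracket: 0.05<=p<0.10

p-value bracket: 0.05<=p<0.10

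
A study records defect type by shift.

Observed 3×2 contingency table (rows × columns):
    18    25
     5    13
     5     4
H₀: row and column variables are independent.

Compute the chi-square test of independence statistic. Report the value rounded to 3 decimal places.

Row totals [43, 18, 9], col totals [28, 42], n=70
χ² = (18−17.20)²/17.20 + (25−25.80)²/25.80 + (5−7.20)²/7.20 + (13−10.80)²/10.80 + (5−3.60)²/3.60 + (4−5.40)²/5.40 = 2.0898
df = 2

test statistic = 2.090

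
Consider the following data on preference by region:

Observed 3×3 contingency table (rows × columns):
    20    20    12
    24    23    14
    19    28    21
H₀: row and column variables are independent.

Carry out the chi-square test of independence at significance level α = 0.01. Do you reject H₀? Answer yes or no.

Row totals [52, 61, 68], col totals [63, 71, 47], n=181
χ² = (20−18.10)²/18.10 + (20−20.40)²/20.40 + (12−13.50)²/13.50 + (24−21.23)²/21.23 + (23−23.93)²/23.93 + (14−15.84)²/15.84 + (19−23.67)²/23.67 + (28−26.67)²/26.67 + (21−17.66)²/17.66 = 2.6046
df = 4
p-value (upper-tail) = 0.62601
At α=0.01: p ≥ α → fail to reject H₀

reject H₀: no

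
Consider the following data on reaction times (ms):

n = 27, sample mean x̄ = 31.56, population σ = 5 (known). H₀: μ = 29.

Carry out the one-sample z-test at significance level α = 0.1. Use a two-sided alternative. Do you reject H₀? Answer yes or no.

SE = σ/√n = 5/√27 = 0.9623
z = (x̄−μ₀)/SE = (31.56−29)/0.9623 = 2.6604
p-value (two-sided) = 0.00780
At α=0.1: p < α → reject H₀

reject H₀: yes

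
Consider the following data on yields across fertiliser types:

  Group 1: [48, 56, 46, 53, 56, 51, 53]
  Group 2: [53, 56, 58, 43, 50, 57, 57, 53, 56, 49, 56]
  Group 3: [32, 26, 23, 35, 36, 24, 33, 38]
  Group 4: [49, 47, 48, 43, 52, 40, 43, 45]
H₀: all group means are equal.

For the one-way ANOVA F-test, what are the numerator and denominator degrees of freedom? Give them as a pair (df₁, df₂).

degrees of freedom = [3, 30]

k = 4 groups, N = 34 total
df = (k−1, N−k) = (4−1, 34−4) = (3, 30)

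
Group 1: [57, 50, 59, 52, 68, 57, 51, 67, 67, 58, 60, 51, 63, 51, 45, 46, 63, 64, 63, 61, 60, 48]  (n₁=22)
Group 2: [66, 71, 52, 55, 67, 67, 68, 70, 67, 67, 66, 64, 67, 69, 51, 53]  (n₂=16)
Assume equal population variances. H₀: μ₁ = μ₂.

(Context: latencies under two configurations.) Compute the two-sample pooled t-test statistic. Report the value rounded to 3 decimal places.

test statistic = -2.819

x̄₁=57.318, s₁=7.047, n₁=22
x̄₂=63.750, s₂=6.797, n₂=16
s_p² = [21·7.047² + 15·6.797²]/36 = 48.2159
SE = √(s_p²·(1/22+1/16)) = 2.2815
t = (57.318−63.750)/2.2815 = -2.8191
df = 36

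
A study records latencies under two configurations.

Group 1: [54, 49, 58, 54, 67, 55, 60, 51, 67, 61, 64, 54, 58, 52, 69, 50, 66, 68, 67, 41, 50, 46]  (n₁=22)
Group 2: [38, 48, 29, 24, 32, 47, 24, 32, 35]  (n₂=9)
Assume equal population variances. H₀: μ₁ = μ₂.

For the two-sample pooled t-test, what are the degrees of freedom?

df = n₁ + n₂ − 2 = 22 + 9 − 2 = 29

degrees of freedom = 29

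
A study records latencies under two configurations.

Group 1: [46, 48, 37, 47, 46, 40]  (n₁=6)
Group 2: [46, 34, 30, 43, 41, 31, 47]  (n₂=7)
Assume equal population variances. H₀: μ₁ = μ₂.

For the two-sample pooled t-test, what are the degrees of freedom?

df = n₁ + n₂ − 2 = 6 + 7 − 2 = 11

degrees of freedom = 11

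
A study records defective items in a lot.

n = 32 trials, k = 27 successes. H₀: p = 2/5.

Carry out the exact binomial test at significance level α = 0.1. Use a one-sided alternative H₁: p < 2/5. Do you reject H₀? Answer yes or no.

Exact binomial: n=32, k=27, p₀=2/5=0.4000
P(X≤27) from Σ C(n,i)·p₀^i·(1−p₀)^(n−i)
p-value (one-sided, H₁ less) = 1.00000
At α=0.1: p ≥ α → fail to reject H₀

reject H₀: no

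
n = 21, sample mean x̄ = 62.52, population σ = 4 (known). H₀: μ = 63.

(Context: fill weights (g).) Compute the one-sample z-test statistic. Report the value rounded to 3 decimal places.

test statistic = -0.550

SE = σ/√n = 4/√21 = 0.8729
z = (x̄−μ₀)/SE = (62.52−63)/0.8729 = -0.5499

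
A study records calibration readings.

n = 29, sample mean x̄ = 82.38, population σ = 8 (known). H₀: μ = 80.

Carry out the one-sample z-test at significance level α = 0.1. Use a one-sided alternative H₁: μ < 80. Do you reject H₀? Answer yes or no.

reject H₀: no

SE = σ/√n = 8/√29 = 1.4856
z = (x̄−μ₀)/SE = (82.38−80)/1.4856 = 1.6021
p-value (one-sided, H₁ less) = 0.94543
At α=0.1: p ≥ α → fail to reject H₀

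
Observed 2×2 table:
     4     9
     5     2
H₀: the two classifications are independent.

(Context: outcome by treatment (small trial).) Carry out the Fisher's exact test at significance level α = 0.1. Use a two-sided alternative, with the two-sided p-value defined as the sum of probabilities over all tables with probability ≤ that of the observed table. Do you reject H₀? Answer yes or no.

Margins: r₁=13, r₂=7, c₁=9, c₂=11, n=20
p_obs = C(13,4)·C(7,5)/C(20,9); sum pmf over tables with pmf ≤ p_obs
p-value (two-sided) = 0.15967
At α=0.1: p ≥ α → fail to reject H₀

reject H₀: no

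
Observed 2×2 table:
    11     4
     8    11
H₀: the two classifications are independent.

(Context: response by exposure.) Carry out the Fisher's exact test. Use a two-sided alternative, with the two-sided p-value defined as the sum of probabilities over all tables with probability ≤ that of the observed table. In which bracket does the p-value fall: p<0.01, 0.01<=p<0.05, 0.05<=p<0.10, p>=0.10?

Margins: r₁=15, r₂=19, c₁=19, c₂=15, n=34
p_obs = C(15,11)·C(19,8)/C(34,19); sum pmf over tables with pmf ≤ p_obs
p-value (two-sided) = 0.09148
→ bracket: 0.05<=p<0.10

p-value bracket: 0.05<=p<0.10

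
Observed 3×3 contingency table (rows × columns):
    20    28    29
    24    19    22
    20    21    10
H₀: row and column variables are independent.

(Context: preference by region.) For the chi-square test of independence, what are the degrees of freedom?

df = (r−1)(c−1) = (3−1)·(3−1) = 4

degrees of freedom = 4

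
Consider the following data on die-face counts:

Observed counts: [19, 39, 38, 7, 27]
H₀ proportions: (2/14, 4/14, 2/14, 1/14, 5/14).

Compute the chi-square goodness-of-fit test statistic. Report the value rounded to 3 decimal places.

n = 130; E_i = n·p_i = [18.57, 37.14, 18.57, 9.29, 46.43]
χ² = (19−18.57)²/18.57 + (39−37.14)²/37.14 + (38−18.57)²/18.57 + (7−9.29)²/9.29 + (27−46.43)²/46.43 = 29.1208
df = 4

test statistic = 29.121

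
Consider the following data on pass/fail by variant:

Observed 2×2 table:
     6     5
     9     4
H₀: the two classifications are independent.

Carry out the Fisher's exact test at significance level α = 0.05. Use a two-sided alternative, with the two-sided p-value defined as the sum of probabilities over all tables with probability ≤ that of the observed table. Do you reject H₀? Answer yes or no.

Margins: r₁=11, r₂=13, c₁=15, c₂=9, n=24
p_obs = C(11,6)·C(13,9)/C(24,15); sum pmf over tables with pmf ≤ p_obs
p-value (two-sided) = 0.67517
At α=0.05: p ≥ α → fail to reject H₀

reject H₀: no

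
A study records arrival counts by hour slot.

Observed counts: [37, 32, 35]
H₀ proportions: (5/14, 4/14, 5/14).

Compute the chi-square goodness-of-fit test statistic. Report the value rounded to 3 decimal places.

n = 104; E_i = n·p_i = [37.14, 29.71, 37.14]
χ² = (37−37.14)²/37.14 + (32−29.71)²/29.71 + (35−37.14)²/37.14 = 0.3000
df = 2

test statistic = 0.300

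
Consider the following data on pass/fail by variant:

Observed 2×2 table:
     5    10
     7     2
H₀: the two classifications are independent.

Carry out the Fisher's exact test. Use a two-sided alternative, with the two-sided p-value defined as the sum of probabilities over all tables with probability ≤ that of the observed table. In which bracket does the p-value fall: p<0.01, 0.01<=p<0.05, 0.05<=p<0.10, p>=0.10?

Margins: r₁=15, r₂=9, c₁=12, c₂=12, n=24
p_obs = C(15,5)·C(9,7)/C(24,12); sum pmf over tables with pmf ≤ p_obs
p-value (two-sided) = 0.08938
→ bracket: 0.05<=p<0.10

p-value bracket: 0.05<=p<0.10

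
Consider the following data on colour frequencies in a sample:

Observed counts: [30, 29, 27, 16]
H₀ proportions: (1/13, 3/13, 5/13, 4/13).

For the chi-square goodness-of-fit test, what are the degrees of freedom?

df = k − 1 = 4 − 1 = 3

degrees of freedom = 3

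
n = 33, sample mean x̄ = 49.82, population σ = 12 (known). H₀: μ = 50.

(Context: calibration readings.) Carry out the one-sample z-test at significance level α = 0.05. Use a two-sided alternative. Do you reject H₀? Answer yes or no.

reject H₀: no

SE = σ/√n = 12/√33 = 2.0889
z = (x̄−μ₀)/SE = (49.82−50)/2.0889 = -0.0862
p-value (two-sided) = 0.93133
At α=0.05: p ≥ α → fail to reject H₀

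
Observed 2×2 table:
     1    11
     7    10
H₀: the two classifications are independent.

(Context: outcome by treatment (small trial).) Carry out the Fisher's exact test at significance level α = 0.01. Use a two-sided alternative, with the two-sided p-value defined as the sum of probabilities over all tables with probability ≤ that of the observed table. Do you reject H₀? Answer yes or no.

reject H₀: no

Margins: r₁=12, r₂=17, c₁=8, c₂=21, n=29
p_obs = C(12,1)·C(17,7)/C(29,8); sum pmf over tables with pmf ≤ p_obs
p-value (two-sided) = 0.09257
At α=0.01: p ≥ α → fail to reject H₀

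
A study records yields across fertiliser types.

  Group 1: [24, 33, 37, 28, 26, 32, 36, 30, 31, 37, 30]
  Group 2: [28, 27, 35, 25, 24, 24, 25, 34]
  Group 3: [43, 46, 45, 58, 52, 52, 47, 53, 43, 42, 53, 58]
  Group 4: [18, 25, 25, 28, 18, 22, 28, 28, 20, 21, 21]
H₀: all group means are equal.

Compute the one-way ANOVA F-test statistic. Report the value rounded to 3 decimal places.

test statistic = 68.690

Group means [31.27, 27.75, 49.33, 23.09], grand mean 33.619
SSB = Σnᵢ(x̄ᵢ−x̄)² = 4518.647; SSW = ΣΣ(x−x̄ᵢ)² = 833.258
MSB = 4518.647/3 = 1506.2157; MSW = 833.258/38 = 21.9278
F = MSB/MSW = 68.6897
df = (3, 38)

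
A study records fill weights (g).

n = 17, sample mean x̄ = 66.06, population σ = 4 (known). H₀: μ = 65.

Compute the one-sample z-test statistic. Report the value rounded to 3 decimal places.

test statistic = 1.093

SE = σ/√n = 4/√17 = 0.9701
z = (x̄−μ₀)/SE = (66.06−65)/0.9701 = 1.0926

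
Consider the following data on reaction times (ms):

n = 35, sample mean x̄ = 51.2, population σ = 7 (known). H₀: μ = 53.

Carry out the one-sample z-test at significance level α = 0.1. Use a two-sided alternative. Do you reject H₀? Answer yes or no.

SE = σ/√n = 7/√35 = 1.1832
z = (x̄−μ₀)/SE = (51.2−53)/1.1832 = -1.5213
p-value (two-sided) = 0.12819
At α=0.1: p ≥ α → fail to reject H₀

reject H₀: no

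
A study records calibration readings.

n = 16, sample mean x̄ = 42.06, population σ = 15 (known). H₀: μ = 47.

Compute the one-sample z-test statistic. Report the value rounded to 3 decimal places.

test statistic = -1.317

SE = σ/√n = 15/√16 = 3.7500
z = (x̄−μ₀)/SE = (42.06−47)/3.7500 = -1.3173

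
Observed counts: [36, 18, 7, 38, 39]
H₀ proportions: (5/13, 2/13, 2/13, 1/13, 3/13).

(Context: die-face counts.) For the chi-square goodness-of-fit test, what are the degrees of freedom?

df = k − 1 = 5 − 1 = 4

degrees of freedom = 4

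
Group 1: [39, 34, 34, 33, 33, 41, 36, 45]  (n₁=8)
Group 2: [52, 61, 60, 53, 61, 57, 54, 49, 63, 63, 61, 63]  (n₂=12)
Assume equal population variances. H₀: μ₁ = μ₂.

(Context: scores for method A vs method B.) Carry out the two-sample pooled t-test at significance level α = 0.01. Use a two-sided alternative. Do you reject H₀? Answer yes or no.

x̄₁=36.875, s₁=4.390, n₁=8
x̄₂=58.083, s₂=4.907, n₂=12
s_p² = [7·4.390² + 11·4.907²]/18 = 22.2106
SE = √(s_p²·(1/8+1/12)) = 2.1511
t = (36.875−58.083)/2.1511 = -9.8593
df = 18
p-value (two-sided) = 0.00000
At α=0.01: p < α → reject H₀

reject H₀: yes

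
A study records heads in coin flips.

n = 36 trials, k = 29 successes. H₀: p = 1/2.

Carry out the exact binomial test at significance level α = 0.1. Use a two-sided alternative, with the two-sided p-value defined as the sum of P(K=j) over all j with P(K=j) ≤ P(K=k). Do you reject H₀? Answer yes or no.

Exact binomial: n=36, k=29, p₀=1/2=0.5000
P(X=j) = C(n,j)·p₀^j·(1−p₀)^(n−j); p = Σ P(X=j) over j with P(X=j) ≤ P(X=29)
p-value (two-sided) = 0.00031
At α=0.1: p < α → reject H₀

reject H₀: yes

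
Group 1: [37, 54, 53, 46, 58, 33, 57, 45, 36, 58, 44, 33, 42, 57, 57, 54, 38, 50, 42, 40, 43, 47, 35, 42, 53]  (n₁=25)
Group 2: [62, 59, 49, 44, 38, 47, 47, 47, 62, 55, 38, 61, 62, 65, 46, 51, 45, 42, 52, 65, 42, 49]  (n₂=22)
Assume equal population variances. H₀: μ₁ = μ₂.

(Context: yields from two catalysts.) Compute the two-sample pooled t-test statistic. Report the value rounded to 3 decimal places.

test statistic = -2.044

x̄₁=46.160, s₁=8.405, n₁=25
x̄₂=51.273, s₂=8.730, n₂=22
s_p² = [24·8.405² + 21·8.730²]/45 = 73.2383
SE = √(s_p²·(1/25+1/22)) = 2.5017
t = (46.160−51.273)/2.5017 = -2.0437
df = 45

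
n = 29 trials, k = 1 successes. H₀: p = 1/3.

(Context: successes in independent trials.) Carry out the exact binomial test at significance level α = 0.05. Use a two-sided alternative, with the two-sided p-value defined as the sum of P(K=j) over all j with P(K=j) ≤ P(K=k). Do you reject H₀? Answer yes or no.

reject H₀: yes

Exact binomial: n=29, k=1, p₀=1/3=0.3333
P(X=j) = C(n,j)·p₀^j·(1−p₀)^(n−j); p = Σ P(X=j) over j with P(X=j) ≤ P(X=1)
p-value (two-sided) = 0.00022
At α=0.05: p < α → reject H₀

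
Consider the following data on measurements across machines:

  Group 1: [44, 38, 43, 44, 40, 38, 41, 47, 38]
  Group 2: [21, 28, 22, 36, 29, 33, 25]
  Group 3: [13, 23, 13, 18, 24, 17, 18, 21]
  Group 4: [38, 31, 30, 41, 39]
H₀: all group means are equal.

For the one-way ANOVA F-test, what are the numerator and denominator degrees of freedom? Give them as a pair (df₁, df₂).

k = 4 groups, N = 29 total
df = (k−1, N−k) = (4−1, 29−4) = (3, 25)

degrees of freedom = [3, 25]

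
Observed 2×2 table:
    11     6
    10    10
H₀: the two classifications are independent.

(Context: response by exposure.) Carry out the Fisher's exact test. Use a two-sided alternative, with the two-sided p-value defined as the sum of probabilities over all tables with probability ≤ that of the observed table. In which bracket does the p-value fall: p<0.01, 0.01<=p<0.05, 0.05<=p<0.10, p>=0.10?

p-value bracket: p>=0.10

Margins: r₁=17, r₂=20, c₁=21, c₂=16, n=37
p_obs = C(17,11)·C(20,10)/C(37,21); sum pmf over tables with pmf ≤ p_obs
p-value (two-sided) = 0.50847
→ bracket: p>=0.10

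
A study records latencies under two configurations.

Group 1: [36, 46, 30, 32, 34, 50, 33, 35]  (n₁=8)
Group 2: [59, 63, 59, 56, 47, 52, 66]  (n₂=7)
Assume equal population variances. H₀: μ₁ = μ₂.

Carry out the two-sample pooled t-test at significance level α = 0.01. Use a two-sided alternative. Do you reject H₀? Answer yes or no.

reject H₀: yes

x̄₁=37.000, s₁=7.111, n₁=8
x̄₂=57.429, s₂=6.451, n₂=7
s_p² = [7·7.111² + 6·6.451²]/13 = 46.4396
SE = √(s_p²·(1/8+1/7)) = 3.5269
t = (37.000−57.429)/3.5269 = -5.7922
df = 13
p-value (two-sided) = 0.00006
At α=0.01: p < α → reject H₀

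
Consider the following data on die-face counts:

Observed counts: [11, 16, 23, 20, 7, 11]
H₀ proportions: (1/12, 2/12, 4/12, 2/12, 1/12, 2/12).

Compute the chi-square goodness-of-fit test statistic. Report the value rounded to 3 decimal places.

test statistic = 6.193

n = 88; E_i = n·p_i = [7.33, 14.67, 29.33, 14.67, 7.33, 14.67]
χ² = (11−7.33)²/7.33 + (16−14.67)²/14.67 + (23−29.33)²/29.33 + (20−14.67)²/14.67 + (7−7.33)²/7.33 + (11−14.67)²/14.67 = 6.1932
df = 5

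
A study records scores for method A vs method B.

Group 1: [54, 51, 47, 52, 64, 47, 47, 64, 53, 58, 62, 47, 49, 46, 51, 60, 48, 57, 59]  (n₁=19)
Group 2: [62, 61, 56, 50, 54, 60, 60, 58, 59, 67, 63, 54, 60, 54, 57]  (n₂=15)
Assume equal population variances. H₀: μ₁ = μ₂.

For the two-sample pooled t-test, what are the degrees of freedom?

df = n₁ + n₂ − 2 = 19 + 15 − 2 = 32

degrees of freedom = 32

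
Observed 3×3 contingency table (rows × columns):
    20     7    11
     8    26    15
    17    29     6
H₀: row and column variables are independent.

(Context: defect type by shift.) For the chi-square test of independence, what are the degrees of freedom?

df = (r−1)(c−1) = (3−1)·(3−1) = 4

degrees of freedom = 4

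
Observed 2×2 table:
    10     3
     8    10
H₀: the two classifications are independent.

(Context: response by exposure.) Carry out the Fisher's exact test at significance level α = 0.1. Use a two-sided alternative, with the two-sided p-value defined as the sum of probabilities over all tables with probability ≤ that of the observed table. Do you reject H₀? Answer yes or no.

reject H₀: no

Margins: r₁=13, r₂=18, c₁=18, c₂=13, n=31
p_obs = C(13,10)·C(18,8)/C(31,18); sum pmf over tables with pmf ≤ p_obs
p-value (two-sided) = 0.13919
At α=0.1: p ≥ α → fail to reject H₀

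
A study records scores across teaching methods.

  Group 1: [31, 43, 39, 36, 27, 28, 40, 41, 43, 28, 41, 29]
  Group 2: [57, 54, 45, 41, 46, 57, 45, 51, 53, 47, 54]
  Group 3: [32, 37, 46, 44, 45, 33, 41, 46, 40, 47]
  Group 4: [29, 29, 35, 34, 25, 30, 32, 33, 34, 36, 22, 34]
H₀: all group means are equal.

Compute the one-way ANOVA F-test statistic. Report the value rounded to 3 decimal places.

test statistic = 25.453

Group means [35.50, 50.00, 41.10, 31.08], grand mean 39.111
SSB = Σnᵢ(x̄ᵢ−x̄)² = 2273.628; SSW = ΣΣ(x−x̄ᵢ)² = 1220.817
MSB = 2273.628/3 = 757.8759; MSW = 1220.817/41 = 29.7760
F = MSB/MSW = 25.4526
df = (3, 41)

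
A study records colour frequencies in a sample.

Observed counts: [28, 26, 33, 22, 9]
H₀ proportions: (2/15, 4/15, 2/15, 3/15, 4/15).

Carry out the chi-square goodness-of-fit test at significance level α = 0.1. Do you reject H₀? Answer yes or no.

n = 118; E_i = n·p_i = [15.73, 31.47, 15.73, 23.60, 31.47]
χ² = (28−15.73)²/15.73 + (26−31.47)²/31.47 + (33−15.73)²/15.73 + (22−23.60)²/23.60 + (9−31.47)²/31.47 = 45.6123
df = 4
p-value (upper-tail) = 0.00000
At α=0.1: p < α → reject H₀

reject H₀: yes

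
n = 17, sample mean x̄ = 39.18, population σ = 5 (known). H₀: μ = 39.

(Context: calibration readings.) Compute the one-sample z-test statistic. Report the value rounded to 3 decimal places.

SE = σ/√n = 5/√17 = 1.2127
z = (x̄−μ₀)/SE = (39.18−39)/1.2127 = 0.1484

test statistic = 0.148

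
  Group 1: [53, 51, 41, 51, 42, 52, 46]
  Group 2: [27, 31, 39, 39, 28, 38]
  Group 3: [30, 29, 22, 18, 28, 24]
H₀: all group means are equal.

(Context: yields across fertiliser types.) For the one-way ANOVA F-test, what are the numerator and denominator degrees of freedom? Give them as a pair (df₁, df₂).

k = 3 groups, N = 19 total
df = (k−1, N−k) = (3−1, 19−3) = (2, 16)

degrees of freedom = [2, 16]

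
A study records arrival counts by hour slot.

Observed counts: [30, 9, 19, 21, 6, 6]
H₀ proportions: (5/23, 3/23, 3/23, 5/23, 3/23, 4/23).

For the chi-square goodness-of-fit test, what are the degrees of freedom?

degrees of freedom = 5

df = k − 1 = 6 − 1 = 5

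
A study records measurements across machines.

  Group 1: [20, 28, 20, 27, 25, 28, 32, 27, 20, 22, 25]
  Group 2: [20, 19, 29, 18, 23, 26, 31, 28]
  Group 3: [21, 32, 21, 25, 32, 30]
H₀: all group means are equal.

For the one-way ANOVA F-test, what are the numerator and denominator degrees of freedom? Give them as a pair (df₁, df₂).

degrees of freedom = [2, 22]

k = 3 groups, N = 25 total
df = (k−1, N−k) = (3−1, 25−3) = (2, 22)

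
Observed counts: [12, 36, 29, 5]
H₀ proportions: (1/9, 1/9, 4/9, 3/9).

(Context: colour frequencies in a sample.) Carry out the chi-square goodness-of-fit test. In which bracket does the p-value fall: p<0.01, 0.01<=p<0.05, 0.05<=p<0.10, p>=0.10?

n = 82; E_i = n·p_i = [9.11, 9.11, 36.44, 27.33]
χ² = (12−9.11)²/9.11 + (36−9.11)²/9.11 + (29−36.44)²/36.44 + (5−27.33)²/27.33 = 100.0396
df = 3
p-value (upper-tail) = 0.00000
→ bracket: p<0.01

p-value bracket: p<0.01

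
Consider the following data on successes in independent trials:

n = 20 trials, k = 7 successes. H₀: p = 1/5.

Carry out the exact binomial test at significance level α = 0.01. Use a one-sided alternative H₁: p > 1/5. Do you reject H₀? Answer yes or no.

Exact binomial: n=20, k=7, p₀=1/5=0.2000
P(X≥7) from Σ C(n,i)·p₀^i·(1−p₀)^(n−i)
p-value (one-sided, H₁ greater) = 0.08669
At α=0.01: p ≥ α → fail to reject H₀

reject H₀: no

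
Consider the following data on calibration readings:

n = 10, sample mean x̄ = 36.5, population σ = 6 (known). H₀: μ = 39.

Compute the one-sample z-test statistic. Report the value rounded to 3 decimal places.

test statistic = -1.318

SE = σ/√n = 6/√10 = 1.8974
z = (x̄−μ₀)/SE = (36.5−39)/1.8974 = -1.3176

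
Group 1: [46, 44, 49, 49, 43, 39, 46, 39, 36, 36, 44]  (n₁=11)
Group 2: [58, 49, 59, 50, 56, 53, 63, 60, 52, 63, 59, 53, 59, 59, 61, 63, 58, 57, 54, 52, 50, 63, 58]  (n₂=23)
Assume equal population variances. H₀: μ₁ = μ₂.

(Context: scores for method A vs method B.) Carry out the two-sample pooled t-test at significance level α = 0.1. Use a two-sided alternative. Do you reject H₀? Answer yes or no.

reject H₀: yes

x̄₁=42.818, s₁=4.708, n₁=11
x̄₂=56.913, s₂=4.481, n₂=23
s_p² = [10·4.708² + 22·4.481²]/32 = 20.7332
SE = √(s_p²·(1/11+1/23)) = 1.6692
t = (42.818−56.913)/1.6692 = -8.4440
df = 32
p-value (two-sided) = 0.00000
At α=0.1: p < α → reject H₀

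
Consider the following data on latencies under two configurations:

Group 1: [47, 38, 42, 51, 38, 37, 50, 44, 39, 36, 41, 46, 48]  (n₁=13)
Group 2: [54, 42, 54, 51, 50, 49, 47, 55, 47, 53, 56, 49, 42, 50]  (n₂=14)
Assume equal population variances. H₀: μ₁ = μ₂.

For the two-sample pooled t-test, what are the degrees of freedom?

df = n₁ + n₂ − 2 = 13 + 14 − 2 = 25

degrees of freedom = 25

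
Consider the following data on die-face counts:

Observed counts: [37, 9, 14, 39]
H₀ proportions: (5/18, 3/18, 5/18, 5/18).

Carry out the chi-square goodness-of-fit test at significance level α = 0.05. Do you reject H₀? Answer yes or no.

reject H₀: yes

n = 99; E_i = n·p_i = [27.50, 16.50, 27.50, 27.50]
χ² = (37−27.50)²/27.50 + (9−16.50)²/16.50 + (14−27.50)²/27.50 + (39−27.50)²/27.50 = 18.1273
df = 3
p-value (upper-tail) = 0.00041
At α=0.05: p < α → reject H₀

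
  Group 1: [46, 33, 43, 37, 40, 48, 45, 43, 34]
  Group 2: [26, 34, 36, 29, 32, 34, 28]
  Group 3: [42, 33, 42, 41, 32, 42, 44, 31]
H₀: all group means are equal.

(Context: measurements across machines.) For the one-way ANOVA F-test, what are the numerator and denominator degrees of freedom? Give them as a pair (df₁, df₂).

k = 3 groups, N = 24 total
df = (k−1, N−k) = (3−1, 24−3) = (2, 21)

degrees of freedom = [2, 21]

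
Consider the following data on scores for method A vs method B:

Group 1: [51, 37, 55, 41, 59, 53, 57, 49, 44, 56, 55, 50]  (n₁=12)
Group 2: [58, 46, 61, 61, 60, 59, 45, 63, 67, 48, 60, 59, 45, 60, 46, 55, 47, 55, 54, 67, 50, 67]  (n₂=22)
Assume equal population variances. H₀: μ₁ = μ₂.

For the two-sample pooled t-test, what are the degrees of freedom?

degrees of freedom = 32

df = n₁ + n₂ − 2 = 12 + 22 − 2 = 32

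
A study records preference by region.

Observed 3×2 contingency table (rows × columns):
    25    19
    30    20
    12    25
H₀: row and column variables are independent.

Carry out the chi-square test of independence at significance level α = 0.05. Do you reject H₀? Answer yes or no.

Row totals [44, 50, 37], col totals [67, 64], n=131
χ² = (25−22.50)²/22.50 + (19−21.50)²/21.50 + (30−25.57)²/25.57 + (20−24.43)²/24.43 + (12−18.92)²/18.92 + (25−18.08)²/18.08 = 7.3209
df = 2
p-value (upper-tail) = 0.02572
At α=0.05: p < α → reject H₀

reject H₀: yes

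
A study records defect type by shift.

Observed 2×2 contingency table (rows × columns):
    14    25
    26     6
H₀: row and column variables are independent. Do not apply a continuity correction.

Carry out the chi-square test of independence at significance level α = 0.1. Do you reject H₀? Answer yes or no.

reject H₀: yes

Row totals [39, 32], col totals [40, 31], n=71
χ² = (14−21.97)²/21.97 + (25−17.03)²/17.03 + (26−18.03)²/18.03 + (6−13.97)²/13.97 = 14.6979
df = 1
p-value (upper-tail) = 0.00013
At α=0.1: p < α → reject H₀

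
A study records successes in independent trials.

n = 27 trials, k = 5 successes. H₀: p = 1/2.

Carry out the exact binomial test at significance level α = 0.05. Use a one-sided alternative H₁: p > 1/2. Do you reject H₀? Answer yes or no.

Exact binomial: n=27, k=5, p₀=1/2=0.5000
P(X≥5) from Σ C(n,i)·p₀^i·(1−p₀)^(n−i)
p-value (one-sided, H₁ greater) = 0.99984
At α=0.05: p ≥ α → fail to reject H₀

reject H₀: no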